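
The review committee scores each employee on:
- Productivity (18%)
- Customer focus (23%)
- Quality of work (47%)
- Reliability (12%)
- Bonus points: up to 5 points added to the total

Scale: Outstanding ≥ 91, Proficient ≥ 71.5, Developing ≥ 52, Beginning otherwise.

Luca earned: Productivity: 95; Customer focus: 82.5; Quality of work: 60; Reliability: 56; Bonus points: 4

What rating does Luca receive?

Proficient

Weighted total:
  Productivity 95 × 0.18 = 17.1
  Customer focus 82.5 × 0.23 = 18.975
  Quality of work 60 × 0.47 = 28.2
  Reliability 56 × 0.12 = 6.72
Sum = 70.995
Bonus points: 70.995 + 4 = 74.995
74.995 is ≥ 71.5 and < 91 → Proficient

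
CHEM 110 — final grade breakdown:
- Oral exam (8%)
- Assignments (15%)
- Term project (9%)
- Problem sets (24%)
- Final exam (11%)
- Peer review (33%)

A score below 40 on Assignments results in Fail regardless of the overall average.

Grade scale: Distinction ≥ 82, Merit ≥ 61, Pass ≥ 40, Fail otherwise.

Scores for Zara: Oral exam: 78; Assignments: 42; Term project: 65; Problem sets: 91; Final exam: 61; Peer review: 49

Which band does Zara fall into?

Merit

Assignments score 42 ≥ 40: minimum met.
Weighted total:
  Oral exam 78 × 0.08 = 6.24
  Assignments 42 × 0.15 = 6.3
  Term project 65 × 0.09 = 5.85
  Problem sets 91 × 0.24 = 21.84
  Final exam 61 × 0.11 = 6.71
  Peer review 49 × 0.33 = 16.17
Sum = 63.11
63.11 is ≥ 61 and < 82 → Merit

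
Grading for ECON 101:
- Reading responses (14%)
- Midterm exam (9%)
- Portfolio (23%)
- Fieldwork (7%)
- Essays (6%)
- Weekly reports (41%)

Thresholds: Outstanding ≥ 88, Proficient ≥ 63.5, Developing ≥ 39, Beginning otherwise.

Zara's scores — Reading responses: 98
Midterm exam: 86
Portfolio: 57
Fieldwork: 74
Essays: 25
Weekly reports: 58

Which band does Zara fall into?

Weighted total:
  Reading responses 98 × 0.14 = 13.72
  Midterm exam 86 × 0.09 = 7.74
  Portfolio 57 × 0.23 = 13.11
  Fieldwork 74 × 0.07 = 5.18
  Essays 25 × 0.06 = 1.5
  Weekly reports 58 × 0.41 = 23.78
Sum = 65.03
65.03 is ≥ 63.5 and < 88 → Proficient

Proficient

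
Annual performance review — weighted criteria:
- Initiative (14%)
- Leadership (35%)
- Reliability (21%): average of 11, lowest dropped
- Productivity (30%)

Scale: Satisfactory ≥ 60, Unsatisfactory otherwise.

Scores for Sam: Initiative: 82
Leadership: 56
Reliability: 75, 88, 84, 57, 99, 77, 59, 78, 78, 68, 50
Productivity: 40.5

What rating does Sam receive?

Reliability: drop 50 → average of remaining 10 = 763/10 = 76.3
Weighted total:
  Initiative 82 × 0.14 = 11.48
  Leadership 56 × 0.35 = 19.6
  Reliability 76.3 × 0.21 = 16.023
  Productivity 40.5 × 0.3 = 12.15
Sum = 59.253
59.253 < 60 → Unsatisfactory

Unsatisfactory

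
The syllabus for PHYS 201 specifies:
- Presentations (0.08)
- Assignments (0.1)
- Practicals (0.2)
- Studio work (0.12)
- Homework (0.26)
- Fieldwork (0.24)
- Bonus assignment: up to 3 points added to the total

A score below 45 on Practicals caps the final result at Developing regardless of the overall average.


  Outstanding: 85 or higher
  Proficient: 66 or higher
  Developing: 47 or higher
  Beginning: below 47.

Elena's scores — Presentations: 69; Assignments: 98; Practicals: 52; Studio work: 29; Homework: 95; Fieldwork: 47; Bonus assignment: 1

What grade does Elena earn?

Proficient

Practicals score 52 ≥ 45: minimum met.
Weighted total:
  Presentations 69 × 0.08 = 5.52
  Assignments 98 × 0.1 = 9.8
  Practicals 52 × 0.2 = 10.4
  Studio work 29 × 0.12 = 3.48
  Homework 95 × 0.26 = 24.7
  Fieldwork 47 × 0.24 = 11.28
Sum = 65.18
Bonus assignment: 65.18 + 1 = 66.18
66.18 is ≥ 66 and < 85 → Proficient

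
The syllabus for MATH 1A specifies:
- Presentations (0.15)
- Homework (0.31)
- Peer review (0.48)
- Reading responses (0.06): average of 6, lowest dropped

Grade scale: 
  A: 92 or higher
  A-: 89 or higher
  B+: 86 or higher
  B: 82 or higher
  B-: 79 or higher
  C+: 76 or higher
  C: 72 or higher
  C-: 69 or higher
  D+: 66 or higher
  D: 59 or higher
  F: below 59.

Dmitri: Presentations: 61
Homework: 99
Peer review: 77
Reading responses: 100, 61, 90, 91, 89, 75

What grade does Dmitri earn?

Reading responses: drop 61 → average of remaining 5 = 445/5 = 89
Weighted total:
  Presentations 61 × 0.15 = 9.15
  Homework 99 × 0.31 = 30.69
  Peer review 77 × 0.48 = 36.96
  Reading responses 89 × 0.06 = 5.34
Sum = 82.14
82.14 is ≥ 82 and < 86 → B

B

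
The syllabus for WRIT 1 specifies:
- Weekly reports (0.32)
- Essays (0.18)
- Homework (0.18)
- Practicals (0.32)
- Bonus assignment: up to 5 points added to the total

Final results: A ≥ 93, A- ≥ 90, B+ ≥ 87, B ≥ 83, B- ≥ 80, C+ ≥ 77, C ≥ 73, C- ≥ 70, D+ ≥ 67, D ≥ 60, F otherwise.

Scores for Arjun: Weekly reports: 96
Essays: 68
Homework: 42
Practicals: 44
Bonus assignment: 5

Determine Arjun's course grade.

D+

Weighted total:
  Weekly reports 96 × 0.32 = 30.72
  Essays 68 × 0.18 = 12.24
  Homework 42 × 0.18 = 7.56
  Practicals 44 × 0.32 = 14.08
Sum = 64.6
Bonus assignment: 64.6 + 5 = 69.6
69.6 is ≥ 67 and < 70 → D+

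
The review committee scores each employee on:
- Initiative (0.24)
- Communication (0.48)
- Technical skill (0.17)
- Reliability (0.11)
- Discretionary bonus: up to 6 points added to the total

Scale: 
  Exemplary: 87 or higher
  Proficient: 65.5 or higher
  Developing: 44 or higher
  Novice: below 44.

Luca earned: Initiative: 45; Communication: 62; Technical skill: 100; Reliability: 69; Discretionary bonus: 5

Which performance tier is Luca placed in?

Proficient

Weighted total:
  Initiative 45 × 0.24 = 10.8
  Communication 62 × 0.48 = 29.76
  Technical skill 100 × 0.17 = 17
  Reliability 69 × 0.11 = 7.59
Sum = 65.15
Discretionary bonus: 65.15 + 5 = 70.15
70.15 is ≥ 65.5 and < 87 → Proficient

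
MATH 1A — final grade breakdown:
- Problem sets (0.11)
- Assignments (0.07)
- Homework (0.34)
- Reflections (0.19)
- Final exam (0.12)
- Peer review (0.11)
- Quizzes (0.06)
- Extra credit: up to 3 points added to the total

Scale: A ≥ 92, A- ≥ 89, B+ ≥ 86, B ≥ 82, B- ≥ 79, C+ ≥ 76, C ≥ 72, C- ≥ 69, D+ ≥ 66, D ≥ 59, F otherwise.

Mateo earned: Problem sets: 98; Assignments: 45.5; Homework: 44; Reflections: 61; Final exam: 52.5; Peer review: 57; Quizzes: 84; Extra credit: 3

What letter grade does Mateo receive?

Weighted total:
  Problem sets 98 × 0.11 = 10.78
  Assignments 45.5 × 0.07 = 3.185
  Homework 44 × 0.34 = 14.96
  Reflections 61 × 0.19 = 11.59
  Final exam 52.5 × 0.12 = 6.3
  Peer review 57 × 0.11 = 6.27
  Quizzes 84 × 0.06 = 5.04
Sum = 58.125
Extra credit: 58.125 + 3 = 61.125
61.125 is ≥ 59 and < 66 → D

D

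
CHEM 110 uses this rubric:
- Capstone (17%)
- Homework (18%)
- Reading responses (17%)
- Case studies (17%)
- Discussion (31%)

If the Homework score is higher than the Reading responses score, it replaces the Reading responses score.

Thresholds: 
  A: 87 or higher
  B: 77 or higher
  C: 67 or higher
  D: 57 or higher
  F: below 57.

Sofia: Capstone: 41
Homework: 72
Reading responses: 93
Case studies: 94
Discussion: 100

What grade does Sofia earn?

B

Homework (72) ≤ Reading responses (93), so Reading responses stays at 93.
Weighted total:
  Capstone 41 × 0.17 = 6.97
  Homework 72 × 0.18 = 12.96
  Reading responses 93 × 0.17 = 15.81
  Case studies 94 × 0.17 = 15.98
  Discussion 100 × 0.31 = 31
Sum = 82.72
82.72 is ≥ 77 and < 87 → B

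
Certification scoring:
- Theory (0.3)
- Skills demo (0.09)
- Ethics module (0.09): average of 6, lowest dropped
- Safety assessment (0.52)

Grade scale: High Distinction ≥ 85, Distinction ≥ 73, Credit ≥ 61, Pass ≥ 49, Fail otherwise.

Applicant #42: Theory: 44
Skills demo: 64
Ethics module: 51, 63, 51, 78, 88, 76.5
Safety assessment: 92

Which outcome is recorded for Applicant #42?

Distinction

Ethics module: drop 51 → average of remaining 5 = 356.5/5 = 71.3
Weighted total:
  Theory 44 × 0.3 = 13.2
  Skills demo 64 × 0.09 = 5.76
  Ethics module 71.3 × 0.09 = 6.417
  Safety assessment 92 × 0.52 = 47.84
Sum = 73.217
73.217 is ≥ 73 and < 85 → Distinction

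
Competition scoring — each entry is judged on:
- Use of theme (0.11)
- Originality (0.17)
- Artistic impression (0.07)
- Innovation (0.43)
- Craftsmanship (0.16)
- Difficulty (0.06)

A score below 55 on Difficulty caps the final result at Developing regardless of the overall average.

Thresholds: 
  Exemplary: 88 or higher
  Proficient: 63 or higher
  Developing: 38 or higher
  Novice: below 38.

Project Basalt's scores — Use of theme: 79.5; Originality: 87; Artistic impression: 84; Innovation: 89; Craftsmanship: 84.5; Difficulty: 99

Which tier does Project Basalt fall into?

Difficulty score 99 ≥ 55: minimum met.
Weighted total:
  Use of theme 79.5 × 0.11 = 8.745
  Originality 87 × 0.17 = 14.79
  Artistic impression 84 × 0.07 = 5.88
  Innovation 89 × 0.43 = 38.27
  Craftsmanship 84.5 × 0.16 = 13.52
  Difficulty 99 × 0.06 = 5.94
Sum = 87.145
87.145 is ≥ 63 and < 88 → Proficient

Proficient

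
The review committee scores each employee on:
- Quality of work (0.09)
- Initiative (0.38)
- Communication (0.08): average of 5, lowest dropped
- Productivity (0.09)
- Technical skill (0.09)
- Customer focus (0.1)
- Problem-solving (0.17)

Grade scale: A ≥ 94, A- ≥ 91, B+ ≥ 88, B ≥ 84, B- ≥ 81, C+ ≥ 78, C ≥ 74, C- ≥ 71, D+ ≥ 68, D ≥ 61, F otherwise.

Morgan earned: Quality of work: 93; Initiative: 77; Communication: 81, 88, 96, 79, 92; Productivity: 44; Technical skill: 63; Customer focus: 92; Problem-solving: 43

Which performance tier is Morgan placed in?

D+

Communication: drop 79 → average of remaining 4 = 357/4 = 89.25
Weighted total:
  Quality of work 93 × 0.09 = 8.37
  Initiative 77 × 0.38 = 29.26
  Communication 89.25 × 0.08 = 7.14
  Productivity 44 × 0.09 = 3.96
  Technical skill 63 × 0.09 = 5.67
  Customer focus 92 × 0.1 = 9.2
  Problem-solving 43 × 0.17 = 7.31
Sum = 70.91
70.91 is ≥ 68 and < 71 → D+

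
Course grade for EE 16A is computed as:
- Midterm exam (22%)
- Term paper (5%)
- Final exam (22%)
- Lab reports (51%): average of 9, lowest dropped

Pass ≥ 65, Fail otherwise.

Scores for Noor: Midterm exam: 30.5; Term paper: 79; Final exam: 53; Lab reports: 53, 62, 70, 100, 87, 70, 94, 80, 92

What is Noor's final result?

Lab reports: drop 53 → average of remaining 8 = 655/8 = 81.875
Weighted total:
  Midterm exam 30.5 × 0.22 = 6.71
  Term paper 79 × 0.05 = 3.95
  Final exam 53 × 0.22 = 11.66
  Lab reports 81.875 × 0.51 = 41.75625
Sum = 64.07625
64.07625 < 65 → Fail

Fail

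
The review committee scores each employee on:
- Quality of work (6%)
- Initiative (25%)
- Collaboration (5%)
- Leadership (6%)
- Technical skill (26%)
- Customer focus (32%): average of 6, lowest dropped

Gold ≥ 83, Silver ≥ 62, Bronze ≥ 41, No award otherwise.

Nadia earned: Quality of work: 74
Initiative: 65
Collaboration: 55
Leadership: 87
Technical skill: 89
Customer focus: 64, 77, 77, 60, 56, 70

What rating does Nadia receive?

Silver

Customer focus: drop 56 → average of remaining 5 = 348/5 = 69.6
Weighted total:
  Quality of work 74 × 0.06 = 4.44
  Initiative 65 × 0.25 = 16.25
  Collaboration 55 × 0.05 = 2.75
  Leadership 87 × 0.06 = 5.22
  Technical skill 89 × 0.26 = 23.14
  Customer focus 69.6 × 0.32 = 22.272
Sum = 74.072
74.072 is ≥ 62 and < 83 → Silver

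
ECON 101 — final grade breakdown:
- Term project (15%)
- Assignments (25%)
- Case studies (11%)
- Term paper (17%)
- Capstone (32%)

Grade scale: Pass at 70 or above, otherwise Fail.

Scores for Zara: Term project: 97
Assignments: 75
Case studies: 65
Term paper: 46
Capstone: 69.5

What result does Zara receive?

Weighted total:
  Term project 97 × 0.15 = 14.55
  Assignments 75 × 0.25 = 18.75
  Case studies 65 × 0.11 = 7.15
  Term paper 46 × 0.17 = 7.82
  Capstone 69.5 × 0.32 = 22.24
Sum = 70.51
70.51 ≥ 70 → Pass

Pass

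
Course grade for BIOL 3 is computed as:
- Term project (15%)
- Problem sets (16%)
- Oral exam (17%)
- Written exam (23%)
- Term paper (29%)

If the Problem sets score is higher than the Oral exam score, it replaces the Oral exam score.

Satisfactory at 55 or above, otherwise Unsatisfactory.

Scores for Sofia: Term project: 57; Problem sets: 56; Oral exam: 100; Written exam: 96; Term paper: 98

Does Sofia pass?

Satisfactory

Problem sets (56) ≤ Oral exam (100), so Oral exam stays at 100.
Weighted total:
  Term project 57 × 0.15 = 8.55
  Problem sets 56 × 0.16 = 8.96
  Oral exam 100 × 0.17 = 17
  Written exam 96 × 0.23 = 22.08
  Term paper 98 × 0.29 = 28.42
Sum = 85.01
85.01 ≥ 55 → Satisfactory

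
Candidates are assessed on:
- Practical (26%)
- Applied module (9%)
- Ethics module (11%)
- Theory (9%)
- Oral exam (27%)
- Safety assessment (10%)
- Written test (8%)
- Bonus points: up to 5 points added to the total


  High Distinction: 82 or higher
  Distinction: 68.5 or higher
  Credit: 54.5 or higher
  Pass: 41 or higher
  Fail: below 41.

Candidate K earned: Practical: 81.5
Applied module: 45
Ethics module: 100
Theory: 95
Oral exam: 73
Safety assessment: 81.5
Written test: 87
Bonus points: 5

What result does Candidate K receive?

Weighted total:
  Practical 81.5 × 0.26 = 21.19
  Applied module 45 × 0.09 = 4.05
  Ethics module 100 × 0.11 = 11
  Theory 95 × 0.09 = 8.55
  Oral exam 73 × 0.27 = 19.71
  Safety assessment 81.5 × 0.1 = 8.15
  Written test 87 × 0.08 = 6.96
Sum = 79.61
Bonus points: 79.61 + 5 = 84.61
84.61 ≥ 82 → High Distinction

High Distinction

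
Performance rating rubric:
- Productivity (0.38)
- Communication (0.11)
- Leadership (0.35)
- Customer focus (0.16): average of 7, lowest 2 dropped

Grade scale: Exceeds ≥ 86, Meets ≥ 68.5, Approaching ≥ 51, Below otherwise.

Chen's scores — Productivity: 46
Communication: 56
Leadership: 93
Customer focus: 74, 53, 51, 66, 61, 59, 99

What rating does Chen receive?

Customer focus: drop 51, 53 → average of remaining 5 = 359/5 = 71.8
Weighted total:
  Productivity 46 × 0.38 = 17.48
  Communication 56 × 0.11 = 6.16
  Leadership 93 × 0.35 = 32.55
  Customer focus 71.8 × 0.16 = 11.488
Sum = 67.678
67.678 is ≥ 51 and < 68.5 → Approaching

Approaching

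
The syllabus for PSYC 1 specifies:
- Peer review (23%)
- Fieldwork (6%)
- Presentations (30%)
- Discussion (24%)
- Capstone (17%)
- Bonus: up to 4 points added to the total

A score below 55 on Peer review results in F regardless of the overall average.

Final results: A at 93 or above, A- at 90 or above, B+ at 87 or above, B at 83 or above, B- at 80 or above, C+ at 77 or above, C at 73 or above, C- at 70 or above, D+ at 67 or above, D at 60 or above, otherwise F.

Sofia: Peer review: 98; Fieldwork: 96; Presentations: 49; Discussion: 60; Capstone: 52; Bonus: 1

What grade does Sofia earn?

Peer review score 98 ≥ 55: minimum met.
Weighted total:
  Peer review 98 × 0.23 = 22.54
  Fieldwork 96 × 0.06 = 5.76
  Presentations 49 × 0.3 = 14.7
  Discussion 60 × 0.24 = 14.4
  Capstone 52 × 0.17 = 8.84
Sum = 66.24
Bonus: 66.24 + 1 = 67.24
67.24 is ≥ 67 and < 70 → D+

D+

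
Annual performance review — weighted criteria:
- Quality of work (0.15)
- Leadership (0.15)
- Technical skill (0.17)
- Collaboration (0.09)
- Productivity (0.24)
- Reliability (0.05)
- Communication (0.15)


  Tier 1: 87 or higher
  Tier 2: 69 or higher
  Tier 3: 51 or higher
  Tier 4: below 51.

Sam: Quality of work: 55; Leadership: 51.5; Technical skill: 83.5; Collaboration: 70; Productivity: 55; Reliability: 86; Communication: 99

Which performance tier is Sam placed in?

Weighted total:
  Quality of work 55 × 0.15 = 8.25
  Leadership 51.5 × 0.15 = 7.725
  Technical skill 83.5 × 0.17 = 14.195
  Collaboration 70 × 0.09 = 6.3
  Productivity 55 × 0.24 = 13.2
  Reliability 86 × 0.05 = 4.3
  Communication 99 × 0.15 = 14.85
Sum = 68.82
68.82 is ≥ 51 and < 69 → Tier 3

Tier 3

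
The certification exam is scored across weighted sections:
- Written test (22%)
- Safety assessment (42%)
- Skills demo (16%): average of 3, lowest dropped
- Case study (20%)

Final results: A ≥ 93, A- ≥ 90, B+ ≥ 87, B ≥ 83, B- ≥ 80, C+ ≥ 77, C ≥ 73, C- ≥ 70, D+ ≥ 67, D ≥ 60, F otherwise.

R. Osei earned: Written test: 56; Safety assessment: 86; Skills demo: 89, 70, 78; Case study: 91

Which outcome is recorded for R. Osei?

B-

Skills demo: drop 70 → average of remaining 2 = 167/2 = 83.5
Weighted total:
  Written test 56 × 0.22 = 12.32
  Safety assessment 86 × 0.42 = 36.12
  Skills demo 83.5 × 0.16 = 13.36
  Case study 91 × 0.2 = 18.2
Sum = 80
80 is ≥ 80 and < 83 → B-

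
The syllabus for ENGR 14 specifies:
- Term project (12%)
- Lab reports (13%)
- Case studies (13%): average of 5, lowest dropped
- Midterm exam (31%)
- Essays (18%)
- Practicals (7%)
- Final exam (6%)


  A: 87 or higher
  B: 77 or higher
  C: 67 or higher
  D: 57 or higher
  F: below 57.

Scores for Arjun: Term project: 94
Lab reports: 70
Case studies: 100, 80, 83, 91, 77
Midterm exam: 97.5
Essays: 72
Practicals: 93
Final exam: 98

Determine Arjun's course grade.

Case studies: drop 77 → average of remaining 4 = 354/4 = 88.5
Weighted total:
  Term project 94 × 0.12 = 11.28
  Lab reports 70 × 0.13 = 9.1
  Case studies 88.5 × 0.13 = 11.505
  Midterm exam 97.5 × 0.31 = 30.225
  Essays 72 × 0.18 = 12.96
  Practicals 93 × 0.07 = 6.51
  Final exam 98 × 0.06 = 5.88
Sum = 87.46
87.46 ≥ 87 → A

A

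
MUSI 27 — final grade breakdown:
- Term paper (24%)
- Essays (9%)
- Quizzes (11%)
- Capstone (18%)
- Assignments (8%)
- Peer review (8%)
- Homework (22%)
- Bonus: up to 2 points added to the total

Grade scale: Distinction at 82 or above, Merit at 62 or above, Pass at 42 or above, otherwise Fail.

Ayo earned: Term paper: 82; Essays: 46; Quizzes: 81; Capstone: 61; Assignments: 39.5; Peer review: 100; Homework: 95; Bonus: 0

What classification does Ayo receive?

Weighted total:
  Term paper 82 × 0.24 = 19.68
  Essays 46 × 0.09 = 4.14
  Quizzes 81 × 0.11 = 8.91
  Capstone 61 × 0.18 = 10.98
  Assignments 39.5 × 0.08 = 3.16
  Peer review 100 × 0.08 = 8
  Homework 95 × 0.22 = 20.9
Sum = 75.77
Bonus: 75.77 + 0 = 75.77
75.77 is ≥ 62 and < 82 → Merit

Merit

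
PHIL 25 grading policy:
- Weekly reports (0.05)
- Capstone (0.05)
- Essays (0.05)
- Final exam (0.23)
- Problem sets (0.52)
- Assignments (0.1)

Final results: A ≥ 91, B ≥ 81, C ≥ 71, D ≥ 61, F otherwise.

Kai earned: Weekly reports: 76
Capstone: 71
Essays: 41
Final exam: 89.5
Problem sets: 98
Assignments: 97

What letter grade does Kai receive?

B

Weighted total:
  Weekly reports 76 × 0.05 = 3.8
  Capstone 71 × 0.05 = 3.55
  Essays 41 × 0.05 = 2.05
  Final exam 89.5 × 0.23 = 20.585
  Problem sets 98 × 0.52 = 50.96
  Assignments 97 × 0.1 = 9.7
Sum = 90.645
90.645 is ≥ 81 and < 91 → B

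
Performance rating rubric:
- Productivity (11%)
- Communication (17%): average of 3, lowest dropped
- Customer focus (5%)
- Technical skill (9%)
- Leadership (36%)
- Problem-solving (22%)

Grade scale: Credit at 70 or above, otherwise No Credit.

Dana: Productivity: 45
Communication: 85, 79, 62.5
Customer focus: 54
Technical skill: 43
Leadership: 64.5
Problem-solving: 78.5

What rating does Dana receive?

No Credit

Communication: drop 62.5 → average of remaining 2 = 164/2 = 82
Weighted total:
  Productivity 45 × 0.11 = 4.95
  Communication 82 × 0.17 = 13.94
  Customer focus 54 × 0.05 = 2.7
  Technical skill 43 × 0.09 = 3.87
  Leadership 64.5 × 0.36 = 23.22
  Problem-solving 78.5 × 0.22 = 17.27
Sum = 65.95
65.95 < 70 → No Credit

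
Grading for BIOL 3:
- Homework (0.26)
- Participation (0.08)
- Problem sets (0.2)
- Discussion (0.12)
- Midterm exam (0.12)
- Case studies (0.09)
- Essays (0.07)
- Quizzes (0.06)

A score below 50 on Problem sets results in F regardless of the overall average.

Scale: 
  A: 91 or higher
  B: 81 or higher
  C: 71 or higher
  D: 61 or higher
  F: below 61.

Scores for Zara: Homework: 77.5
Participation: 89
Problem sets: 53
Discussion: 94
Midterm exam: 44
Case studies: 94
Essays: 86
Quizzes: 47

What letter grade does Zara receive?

C

Problem sets score 53 ≥ 50: minimum met.
Weighted total:
  Homework 77.5 × 0.26 = 20.15
  Participation 89 × 0.08 = 7.12
  Problem sets 53 × 0.2 = 10.6
  Discussion 94 × 0.12 = 11.28
  Midterm exam 44 × 0.12 = 5.28
  Case studies 94 × 0.09 = 8.46
  Essays 86 × 0.07 = 6.02
  Quizzes 47 × 0.06 = 2.82
Sum = 71.73
71.73 is ≥ 71 and < 81 → C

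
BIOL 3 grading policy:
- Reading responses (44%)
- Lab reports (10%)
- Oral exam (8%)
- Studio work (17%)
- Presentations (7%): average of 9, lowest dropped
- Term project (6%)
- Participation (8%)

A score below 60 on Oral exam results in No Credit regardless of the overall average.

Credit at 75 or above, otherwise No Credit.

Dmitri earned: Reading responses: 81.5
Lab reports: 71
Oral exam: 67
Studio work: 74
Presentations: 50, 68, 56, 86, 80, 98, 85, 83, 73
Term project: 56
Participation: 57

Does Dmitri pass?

Presentations: drop 50 → average of remaining 8 = 629/8 = 78.625
Oral exam score 67 ≥ 60: minimum met.
Weighted total:
  Reading responses 81.5 × 0.44 = 35.86
  Lab reports 71 × 0.1 = 7.1
  Oral exam 67 × 0.08 = 5.36
  Studio work 74 × 0.17 = 12.58
  Presentations 78.625 × 0.07 = 5.50375
  Term project 56 × 0.06 = 3.36
  Participation 57 × 0.08 = 4.56
Sum = 74.32375
74.32375 < 75 → No Credit

No Credit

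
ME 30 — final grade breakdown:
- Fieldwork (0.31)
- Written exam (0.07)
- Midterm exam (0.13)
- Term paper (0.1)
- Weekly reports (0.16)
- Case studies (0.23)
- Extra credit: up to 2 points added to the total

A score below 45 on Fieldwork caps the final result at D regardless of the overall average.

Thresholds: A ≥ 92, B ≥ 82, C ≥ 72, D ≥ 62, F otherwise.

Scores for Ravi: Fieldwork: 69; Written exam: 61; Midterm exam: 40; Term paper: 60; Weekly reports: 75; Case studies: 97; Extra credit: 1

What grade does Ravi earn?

C

Fieldwork score 69 ≥ 45: minimum met.
Weighted total:
  Fieldwork 69 × 0.31 = 21.39
  Written exam 61 × 0.07 = 4.27
  Midterm exam 40 × 0.13 = 5.2
  Term paper 60 × 0.1 = 6
  Weekly reports 75 × 0.16 = 12
  Case studies 97 × 0.23 = 22.31
Sum = 71.17
Extra credit: 71.17 + 1 = 72.17
72.17 is ≥ 72 and < 82 → C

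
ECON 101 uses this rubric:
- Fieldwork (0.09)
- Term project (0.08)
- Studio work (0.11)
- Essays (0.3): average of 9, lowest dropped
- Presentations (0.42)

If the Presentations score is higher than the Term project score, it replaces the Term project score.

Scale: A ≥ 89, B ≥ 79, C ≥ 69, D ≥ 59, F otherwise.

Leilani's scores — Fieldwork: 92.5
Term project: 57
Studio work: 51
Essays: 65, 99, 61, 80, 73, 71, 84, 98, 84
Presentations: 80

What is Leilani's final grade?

Essays: drop 61 → average of remaining 8 = 654/8 = 81.75
Presentations (80) > Term project (57), so Term project counts as 80.
Weighted total:
  Fieldwork 92.5 × 0.09 = 8.325
  Term project 80 × 0.08 = 6.4
  Studio work 51 × 0.11 = 5.61
  Essays 81.75 × 0.3 = 24.525
  Presentations 80 × 0.42 = 33.6
Sum = 78.46
78.46 is ≥ 69 and < 79 → C

C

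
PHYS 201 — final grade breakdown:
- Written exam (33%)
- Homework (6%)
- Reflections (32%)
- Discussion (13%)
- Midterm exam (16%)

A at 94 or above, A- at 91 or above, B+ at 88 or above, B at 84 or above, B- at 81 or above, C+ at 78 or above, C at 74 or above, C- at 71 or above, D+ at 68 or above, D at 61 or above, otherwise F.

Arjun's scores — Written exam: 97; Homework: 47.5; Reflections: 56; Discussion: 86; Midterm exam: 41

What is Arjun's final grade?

D+

Weighted total:
  Written exam 97 × 0.33 = 32.01
  Homework 47.5 × 0.06 = 2.85
  Reflections 56 × 0.32 = 17.92
  Discussion 86 × 0.13 = 11.18
  Midterm exam 41 × 0.16 = 6.56
Sum = 70.52
70.52 is ≥ 68 and < 71 → D+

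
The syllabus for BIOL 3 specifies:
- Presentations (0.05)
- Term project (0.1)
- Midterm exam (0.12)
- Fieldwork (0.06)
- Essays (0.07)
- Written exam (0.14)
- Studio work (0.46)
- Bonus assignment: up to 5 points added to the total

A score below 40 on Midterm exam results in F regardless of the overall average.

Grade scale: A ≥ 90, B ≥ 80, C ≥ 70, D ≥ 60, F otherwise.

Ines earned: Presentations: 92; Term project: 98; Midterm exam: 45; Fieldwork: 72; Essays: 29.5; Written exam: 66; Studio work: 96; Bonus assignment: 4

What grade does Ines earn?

B

Midterm exam score 45 ≥ 40: minimum met.
Weighted total:
  Presentations 92 × 0.05 = 4.6
  Term project 98 × 0.1 = 9.8
  Midterm exam 45 × 0.12 = 5.4
  Fieldwork 72 × 0.06 = 4.32
  Essays 29.5 × 0.07 = 2.065
  Written exam 66 × 0.14 = 9.24
  Studio work 96 × 0.46 = 44.16
Sum = 79.585
Bonus assignment: 79.585 + 4 = 83.585
83.585 is ≥ 80 and < 90 → B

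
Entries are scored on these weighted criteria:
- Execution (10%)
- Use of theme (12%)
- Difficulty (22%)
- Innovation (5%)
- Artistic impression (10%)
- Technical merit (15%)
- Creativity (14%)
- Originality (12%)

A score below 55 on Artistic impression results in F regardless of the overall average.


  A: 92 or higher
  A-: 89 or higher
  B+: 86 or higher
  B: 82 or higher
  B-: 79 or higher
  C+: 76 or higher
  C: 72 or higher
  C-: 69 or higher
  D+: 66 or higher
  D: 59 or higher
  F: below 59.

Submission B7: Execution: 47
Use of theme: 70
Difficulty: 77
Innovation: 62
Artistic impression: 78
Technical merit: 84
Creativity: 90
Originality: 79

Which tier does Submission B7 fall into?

C

Artistic impression score 78 ≥ 55: minimum met.
Weighted total:
  Execution 47 × 0.1 = 4.7
  Use of theme 70 × 0.12 = 8.4
  Difficulty 77 × 0.22 = 16.94
  Innovation 62 × 0.05 = 3.1
  Artistic impression 78 × 0.1 = 7.8
  Technical merit 84 × 0.15 = 12.6
  Creativity 90 × 0.14 = 12.6
  Originality 79 × 0.12 = 9.48
Sum = 75.62
75.62 is ≥ 72 and < 76 → C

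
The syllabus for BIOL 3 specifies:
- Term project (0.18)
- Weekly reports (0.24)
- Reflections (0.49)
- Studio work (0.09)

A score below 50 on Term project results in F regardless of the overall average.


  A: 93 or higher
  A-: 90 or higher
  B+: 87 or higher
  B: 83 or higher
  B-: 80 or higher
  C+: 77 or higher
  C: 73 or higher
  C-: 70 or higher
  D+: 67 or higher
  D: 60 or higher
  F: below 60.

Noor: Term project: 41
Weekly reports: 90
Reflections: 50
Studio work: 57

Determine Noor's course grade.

F

Term project score 41 < 50: minimum not met.
Weighted total:
  Term project 41 × 0.18 = 7.38
  Weekly reports 90 × 0.24 = 21.6
  Reflections 50 × 0.49 = 24.5
  Studio work 57 × 0.09 = 5.13
Sum = 58.61
Because the Term project minimum was not met, the result is F.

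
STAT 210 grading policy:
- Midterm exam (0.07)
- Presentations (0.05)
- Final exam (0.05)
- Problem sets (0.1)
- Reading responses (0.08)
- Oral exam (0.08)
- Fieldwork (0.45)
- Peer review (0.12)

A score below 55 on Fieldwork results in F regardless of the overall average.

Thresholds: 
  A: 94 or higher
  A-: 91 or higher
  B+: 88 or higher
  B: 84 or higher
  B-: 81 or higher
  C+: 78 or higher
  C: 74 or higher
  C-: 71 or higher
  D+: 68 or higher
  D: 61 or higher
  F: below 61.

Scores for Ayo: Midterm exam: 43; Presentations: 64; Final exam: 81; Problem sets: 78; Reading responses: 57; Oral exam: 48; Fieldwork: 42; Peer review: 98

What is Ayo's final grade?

F

Fieldwork score 42 < 55: minimum not met.
Weighted total:
  Midterm exam 43 × 0.07 = 3.01
  Presentations 64 × 0.05 = 3.2
  Final exam 81 × 0.05 = 4.05
  Problem sets 78 × 0.1 = 7.8
  Reading responses 57 × 0.08 = 4.56
  Oral exam 48 × 0.08 = 3.84
  Fieldwork 42 × 0.45 = 18.9
  Peer review 98 × 0.12 = 11.76
Sum = 57.12
Because the Fieldwork minimum was not met, the result is F.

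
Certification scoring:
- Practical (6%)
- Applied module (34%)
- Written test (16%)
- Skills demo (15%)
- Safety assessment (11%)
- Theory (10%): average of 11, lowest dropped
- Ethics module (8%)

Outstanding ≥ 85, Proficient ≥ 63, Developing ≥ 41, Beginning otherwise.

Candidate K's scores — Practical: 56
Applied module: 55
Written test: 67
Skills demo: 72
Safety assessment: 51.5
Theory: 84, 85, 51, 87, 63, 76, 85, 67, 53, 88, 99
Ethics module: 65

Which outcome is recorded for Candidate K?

Developing

Theory: drop 51 → average of remaining 10 = 787/10 = 78.7
Weighted total:
  Practical 56 × 0.06 = 3.36
  Applied module 55 × 0.34 = 18.7
  Written test 67 × 0.16 = 10.72
  Skills demo 72 × 0.15 = 10.8
  Safety assessment 51.5 × 0.11 = 5.665
  Theory 78.7 × 0.1 = 7.87
  Ethics module 65 × 0.08 = 5.2
Sum = 62.315
62.315 is ≥ 41 and < 63 → Developing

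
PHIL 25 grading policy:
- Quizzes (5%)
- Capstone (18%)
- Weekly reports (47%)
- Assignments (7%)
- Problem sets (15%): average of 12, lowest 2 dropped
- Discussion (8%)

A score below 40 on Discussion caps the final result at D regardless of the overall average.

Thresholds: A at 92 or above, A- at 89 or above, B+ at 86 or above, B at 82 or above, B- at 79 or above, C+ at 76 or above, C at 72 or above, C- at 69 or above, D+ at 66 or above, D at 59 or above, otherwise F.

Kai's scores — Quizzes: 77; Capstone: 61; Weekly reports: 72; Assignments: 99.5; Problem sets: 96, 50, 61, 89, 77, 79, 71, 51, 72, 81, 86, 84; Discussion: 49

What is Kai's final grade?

Problem sets: drop 50, 51 → average of remaining 10 = 796/10 = 79.6
Discussion score 49 ≥ 40: minimum met.
Weighted total:
  Quizzes 77 × 0.05 = 3.85
  Capstone 61 × 0.18 = 10.98
  Weekly reports 72 × 0.47 = 33.84
  Assignments 99.5 × 0.07 = 6.965
  Problem sets 79.6 × 0.15 = 11.94
  Discussion 49 × 0.08 = 3.92
Sum = 71.495
71.495 is ≥ 69 and < 72 → C-

C-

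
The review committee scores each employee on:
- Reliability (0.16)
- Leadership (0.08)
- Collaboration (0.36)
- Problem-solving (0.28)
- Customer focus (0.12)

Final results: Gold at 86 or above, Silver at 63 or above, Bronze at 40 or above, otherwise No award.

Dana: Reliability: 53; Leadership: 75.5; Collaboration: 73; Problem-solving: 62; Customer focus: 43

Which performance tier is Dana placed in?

Silver

Weighted total:
  Reliability 53 × 0.16 = 8.48
  Leadership 75.5 × 0.08 = 6.04
  Collaboration 73 × 0.36 = 26.28
  Problem-solving 62 × 0.28 = 17.36
  Customer focus 43 × 0.12 = 5.16
Sum = 63.32
63.32 is ≥ 63 and < 86 → Silver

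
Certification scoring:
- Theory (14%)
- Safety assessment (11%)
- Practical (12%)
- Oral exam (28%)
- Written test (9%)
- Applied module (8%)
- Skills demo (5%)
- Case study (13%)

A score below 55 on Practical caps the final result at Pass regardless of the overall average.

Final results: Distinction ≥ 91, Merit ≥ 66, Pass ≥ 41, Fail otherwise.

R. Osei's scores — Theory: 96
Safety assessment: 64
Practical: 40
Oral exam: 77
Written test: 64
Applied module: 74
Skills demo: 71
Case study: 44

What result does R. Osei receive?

Practical score 40 < 55: minimum not met.
Weighted total:
  Theory 96 × 0.14 = 13.44
  Safety assessment 64 × 0.11 = 7.04
  Practical 40 × 0.12 = 4.8
  Oral exam 77 × 0.28 = 21.56
  Written test 64 × 0.09 = 5.76
  Applied module 74 × 0.08 = 5.92
  Skills demo 71 × 0.05 = 3.55
  Case study 44 × 0.13 = 5.72
Sum = 67.79
67.79 would be Merit; cap at Pass applies → Pass.

Pass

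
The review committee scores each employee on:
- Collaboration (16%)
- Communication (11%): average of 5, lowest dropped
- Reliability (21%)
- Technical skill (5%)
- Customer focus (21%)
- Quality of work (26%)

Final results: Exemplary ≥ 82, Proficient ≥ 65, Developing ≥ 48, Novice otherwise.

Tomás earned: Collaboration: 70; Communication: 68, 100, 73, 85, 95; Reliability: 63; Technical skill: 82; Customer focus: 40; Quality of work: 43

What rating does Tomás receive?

Communication: drop 68 → average of remaining 4 = 353/4 = 88.25
Weighted total:
  Collaboration 70 × 0.16 = 11.2
  Communication 88.25 × 0.11 = 9.7075
  Reliability 63 × 0.21 = 13.23
  Technical skill 82 × 0.05 = 4.1
  Customer focus 40 × 0.21 = 8.4
  Quality of work 43 × 0.26 = 11.18
Sum = 57.8175
57.8175 is ≥ 48 and < 65 → Developing

Developing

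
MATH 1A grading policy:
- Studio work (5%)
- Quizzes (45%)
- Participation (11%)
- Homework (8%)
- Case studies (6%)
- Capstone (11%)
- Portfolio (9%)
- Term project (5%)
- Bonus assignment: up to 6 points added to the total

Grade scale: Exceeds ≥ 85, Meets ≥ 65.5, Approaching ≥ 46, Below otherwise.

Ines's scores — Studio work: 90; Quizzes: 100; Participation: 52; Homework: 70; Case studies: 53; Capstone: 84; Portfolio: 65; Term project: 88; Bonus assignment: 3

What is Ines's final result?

Exceeds

Weighted total:
  Studio work 90 × 0.05 = 4.5
  Quizzes 100 × 0.45 = 45
  Participation 52 × 0.11 = 5.72
  Homework 70 × 0.08 = 5.6
  Case studies 53 × 0.06 = 3.18
  Capstone 84 × 0.11 = 9.24
  Portfolio 65 × 0.09 = 5.85
  Term project 88 × 0.05 = 4.4
Sum = 83.49
Bonus assignment: 83.49 + 3 = 86.49
86.49 ≥ 85 → Exceeds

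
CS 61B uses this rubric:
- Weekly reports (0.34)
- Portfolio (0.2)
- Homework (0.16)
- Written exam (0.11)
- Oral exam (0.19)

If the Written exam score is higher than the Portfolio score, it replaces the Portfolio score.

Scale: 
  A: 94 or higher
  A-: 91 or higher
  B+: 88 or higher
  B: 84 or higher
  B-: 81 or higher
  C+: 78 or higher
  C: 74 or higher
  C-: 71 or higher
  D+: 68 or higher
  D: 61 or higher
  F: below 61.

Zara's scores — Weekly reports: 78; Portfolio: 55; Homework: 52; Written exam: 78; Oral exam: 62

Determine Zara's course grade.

Written exam (78) > Portfolio (55), so Portfolio counts as 78.
Weighted total:
  Weekly reports 78 × 0.34 = 26.52
  Portfolio 78 × 0.2 = 15.6
  Homework 52 × 0.16 = 8.32
  Written exam 78 × 0.11 = 8.58
  Oral exam 62 × 0.19 = 11.78
Sum = 70.8
70.8 is ≥ 68 and < 71 → D+

D+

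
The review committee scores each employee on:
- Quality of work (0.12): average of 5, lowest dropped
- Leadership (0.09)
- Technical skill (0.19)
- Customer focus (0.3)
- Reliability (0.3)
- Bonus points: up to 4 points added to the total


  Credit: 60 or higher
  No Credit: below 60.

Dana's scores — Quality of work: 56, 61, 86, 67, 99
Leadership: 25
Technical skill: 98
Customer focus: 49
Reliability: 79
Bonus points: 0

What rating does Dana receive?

Credit

Quality of work: drop 56 → average of remaining 4 = 313/4 = 78.25
Weighted total:
  Quality of work 78.25 × 0.12 = 9.39
  Leadership 25 × 0.09 = 2.25
  Technical skill 98 × 0.19 = 18.62
  Customer focus 49 × 0.3 = 14.7
  Reliability 79 × 0.3 = 23.7
Sum = 68.66
Bonus points: 68.66 + 0 = 68.66
68.66 ≥ 60 → Credit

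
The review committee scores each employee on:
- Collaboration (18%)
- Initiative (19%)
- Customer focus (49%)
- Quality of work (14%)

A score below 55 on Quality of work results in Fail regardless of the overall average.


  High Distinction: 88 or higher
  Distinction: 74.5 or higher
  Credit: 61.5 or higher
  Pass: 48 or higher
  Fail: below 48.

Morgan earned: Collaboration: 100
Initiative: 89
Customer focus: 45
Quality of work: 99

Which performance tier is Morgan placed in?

Quality of work score 99 ≥ 55: minimum met.
Weighted total:
  Collaboration 100 × 0.18 = 18
  Initiative 89 × 0.19 = 16.91
  Customer focus 45 × 0.49 = 22.05
  Quality of work 99 × 0.14 = 13.86
Sum = 70.82
70.82 is ≥ 61.5 and < 74.5 → Credit

Credit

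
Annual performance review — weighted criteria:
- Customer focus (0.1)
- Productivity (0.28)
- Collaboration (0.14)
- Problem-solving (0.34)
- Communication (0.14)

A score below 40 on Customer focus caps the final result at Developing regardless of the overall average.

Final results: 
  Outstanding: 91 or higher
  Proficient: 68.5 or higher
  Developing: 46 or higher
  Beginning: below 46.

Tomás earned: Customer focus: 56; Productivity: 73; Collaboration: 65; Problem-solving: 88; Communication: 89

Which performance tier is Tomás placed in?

Customer focus score 56 ≥ 40: minimum met.
Weighted total:
  Customer focus 56 × 0.1 = 5.6
  Productivity 73 × 0.28 = 20.44
  Collaboration 65 × 0.14 = 9.1
  Problem-solving 88 × 0.34 = 29.92
  Communication 89 × 0.14 = 12.46
Sum = 77.52
77.52 is ≥ 68.5 and < 91 → Proficient

Proficient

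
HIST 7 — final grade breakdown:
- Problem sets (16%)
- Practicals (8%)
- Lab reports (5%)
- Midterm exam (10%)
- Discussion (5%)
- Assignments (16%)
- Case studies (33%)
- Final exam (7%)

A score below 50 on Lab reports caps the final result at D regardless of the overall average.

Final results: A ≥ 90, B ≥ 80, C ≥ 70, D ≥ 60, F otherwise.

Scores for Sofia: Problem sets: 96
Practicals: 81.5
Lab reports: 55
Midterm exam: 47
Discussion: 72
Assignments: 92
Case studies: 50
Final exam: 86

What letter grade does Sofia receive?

C

Lab reports score 55 ≥ 50: minimum met.
Weighted total:
  Problem sets 96 × 0.16 = 15.36
  Practicals 81.5 × 0.08 = 6.52
  Lab reports 55 × 0.05 = 2.75
  Midterm exam 47 × 0.1 = 4.7
  Discussion 72 × 0.05 = 3.6
  Assignments 92 × 0.16 = 14.72
  Case studies 50 × 0.33 = 16.5
  Final exam 86 × 0.07 = 6.02
Sum = 70.17
70.17 is ≥ 70 and < 80 → C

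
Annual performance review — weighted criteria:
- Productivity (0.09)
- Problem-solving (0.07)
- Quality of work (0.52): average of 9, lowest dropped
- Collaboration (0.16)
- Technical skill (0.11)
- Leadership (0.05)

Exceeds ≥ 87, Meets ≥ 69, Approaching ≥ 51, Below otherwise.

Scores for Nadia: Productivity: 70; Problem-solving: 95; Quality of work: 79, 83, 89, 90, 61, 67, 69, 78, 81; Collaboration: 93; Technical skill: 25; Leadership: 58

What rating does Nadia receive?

Quality of work: drop 61 → average of remaining 8 = 636/8 = 79.5
Weighted total:
  Productivity 70 × 0.09 = 6.3
  Problem-solving 95 × 0.07 = 6.65
  Quality of work 79.5 × 0.52 = 41.34
  Collaboration 93 × 0.16 = 14.88
  Technical skill 25 × 0.11 = 2.75
  Leadership 58 × 0.05 = 2.9
Sum = 74.82
74.82 is ≥ 69 and < 87 → Meets

Meets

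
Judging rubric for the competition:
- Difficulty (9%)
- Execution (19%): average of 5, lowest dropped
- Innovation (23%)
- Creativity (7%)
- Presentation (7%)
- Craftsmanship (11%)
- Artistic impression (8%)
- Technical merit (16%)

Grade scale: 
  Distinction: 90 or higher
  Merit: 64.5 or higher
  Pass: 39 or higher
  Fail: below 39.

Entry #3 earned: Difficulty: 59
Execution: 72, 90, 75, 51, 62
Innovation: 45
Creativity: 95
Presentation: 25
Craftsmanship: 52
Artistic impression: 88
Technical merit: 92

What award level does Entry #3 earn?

Execution: drop 51 → average of remaining 4 = 299/4 = 74.75
Weighted total:
  Difficulty 59 × 0.09 = 5.31
  Execution 74.75 × 0.19 = 14.2025
  Innovation 45 × 0.23 = 10.35
  Creativity 95 × 0.07 = 6.65
  Presentation 25 × 0.07 = 1.75
  Craftsmanship 52 × 0.11 = 5.72
  Artistic impression 88 × 0.08 = 7.04
  Technical merit 92 × 0.16 = 14.72
Sum = 65.7425
65.7425 is ≥ 64.5 and < 90 → Merit

Merit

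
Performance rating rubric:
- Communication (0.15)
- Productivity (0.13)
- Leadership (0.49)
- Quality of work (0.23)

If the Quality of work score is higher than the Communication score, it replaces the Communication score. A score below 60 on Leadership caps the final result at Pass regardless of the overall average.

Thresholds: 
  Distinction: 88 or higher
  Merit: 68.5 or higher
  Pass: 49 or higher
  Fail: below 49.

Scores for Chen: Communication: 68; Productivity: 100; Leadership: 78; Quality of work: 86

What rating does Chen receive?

Quality of work (86) > Communication (68), so Communication counts as 86.
Leadership score 78 ≥ 60: minimum met.
Weighted total:
  Communication 86 × 0.15 = 12.9
  Productivity 100 × 0.13 = 13
  Leadership 78 × 0.49 = 38.22
  Quality of work 86 × 0.23 = 19.78
Sum = 83.9
83.9 is ≥ 68.5 and < 88 → Merit

Merit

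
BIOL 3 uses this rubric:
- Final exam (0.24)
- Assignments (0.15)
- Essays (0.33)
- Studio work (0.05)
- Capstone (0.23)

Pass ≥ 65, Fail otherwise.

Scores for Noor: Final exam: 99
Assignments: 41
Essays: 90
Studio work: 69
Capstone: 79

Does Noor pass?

Weighted total:
  Final exam 99 × 0.24 = 23.76
  Assignments 41 × 0.15 = 6.15
  Essays 90 × 0.33 = 29.7
  Studio work 69 × 0.05 = 3.45
  Capstone 79 × 0.23 = 18.17
Sum = 81.23
81.23 ≥ 65 → Pass

Pass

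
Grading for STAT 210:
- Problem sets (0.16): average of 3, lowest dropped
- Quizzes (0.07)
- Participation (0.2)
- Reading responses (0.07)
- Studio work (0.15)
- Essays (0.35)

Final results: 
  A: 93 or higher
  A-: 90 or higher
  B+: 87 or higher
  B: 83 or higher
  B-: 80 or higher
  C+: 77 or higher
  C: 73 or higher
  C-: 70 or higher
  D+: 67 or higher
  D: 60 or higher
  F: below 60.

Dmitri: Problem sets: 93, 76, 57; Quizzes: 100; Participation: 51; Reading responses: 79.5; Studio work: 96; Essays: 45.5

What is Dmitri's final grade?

Problem sets: drop 57 → average of remaining 2 = 169/2 = 84.5
Weighted total:
  Problem sets 84.5 × 0.16 = 13.52
  Quizzes 100 × 0.07 = 7
  Participation 51 × 0.2 = 10.2
  Reading responses 79.5 × 0.07 = 5.565
  Studio work 96 × 0.15 = 14.4
  Essays 45.5 × 0.35 = 15.925
Sum = 66.61
66.61 is ≥ 60 and < 67 → D

D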